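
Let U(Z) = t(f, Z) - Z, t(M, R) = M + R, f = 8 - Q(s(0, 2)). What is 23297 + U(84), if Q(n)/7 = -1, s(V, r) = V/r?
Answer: 23312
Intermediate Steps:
Q(n) = -7 (Q(n) = 7*(-1) = -7)
f = 15 (f = 8 - 1*(-7) = 8 + 7 = 15)
U(Z) = 15 (U(Z) = (15 + Z) - Z = 15)
23297 + U(84) = 23297 + 15 = 23312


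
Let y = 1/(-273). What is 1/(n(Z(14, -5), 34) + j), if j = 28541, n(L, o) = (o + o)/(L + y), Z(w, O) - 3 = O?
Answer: 547/15593363 ≈ 3.5079e-5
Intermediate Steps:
Z(w, O) = 3 + O
y = -1/273 ≈ -0.0036630
n(L, o) = 2*o/(-1/273 + L) (n(L, o) = (o + o)/(L - 1/273) = (2*o)/(-1/273 + L) = 2*o/(-1/273 + L))
1/(n(Z(14, -5), 34) + j) = 1/(546*34/(-1 + 273*(3 - 5)) + 28541) = 1/(546*34/(-1 + 273*(-2)) + 28541) = 1/(546*34/(-1 - 546) + 28541) = 1/(546*34/(-547) + 28541) = 1/(546*34*(-1/547) + 28541) = 1/(-18564/547 + 28541) = 1/(15593363/547) = 547/15593363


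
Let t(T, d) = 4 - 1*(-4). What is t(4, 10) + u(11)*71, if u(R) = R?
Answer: 789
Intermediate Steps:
t(T, d) = 8 (t(T, d) = 4 + 4 = 8)
t(4, 10) + u(11)*71 = 8 + 11*71 = 8 + 781 = 789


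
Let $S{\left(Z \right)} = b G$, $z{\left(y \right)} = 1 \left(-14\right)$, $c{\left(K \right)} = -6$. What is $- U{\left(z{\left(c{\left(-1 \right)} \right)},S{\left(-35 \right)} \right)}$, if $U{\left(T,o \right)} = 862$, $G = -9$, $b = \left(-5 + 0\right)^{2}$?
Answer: $-862$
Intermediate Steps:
$b = 25$ ($b = \left(-5\right)^{2} = 25$)
$z{\left(y \right)} = -14$
$S{\left(Z \right)} = -225$ ($S{\left(Z \right)} = 25 \left(-9\right) = -225$)
$- U{\left(z{\left(c{\left(-1 \right)} \right)},S{\left(-35 \right)} \right)} = \left(-1\right) 862 = -862$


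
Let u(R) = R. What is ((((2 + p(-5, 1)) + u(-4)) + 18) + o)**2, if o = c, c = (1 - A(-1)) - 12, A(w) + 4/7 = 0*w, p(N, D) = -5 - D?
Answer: 9/49 ≈ 0.18367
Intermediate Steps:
A(w) = -4/7 (A(w) = -4/7 + 0*w = -4/7 + 0 = -4/7)
c = -73/7 (c = (1 - 1*(-4/7)) - 12 = (1 + 4/7) - 12 = 11/7 - 12 = -73/7 ≈ -10.429)
o = -73/7 ≈ -10.429
((((2 + p(-5, 1)) + u(-4)) + 18) + o)**2 = ((((2 + (-5 - 1*1)) - 4) + 18) - 73/7)**2 = ((((2 + (-5 - 1)) - 4) + 18) - 73/7)**2 = ((((2 - 6) - 4) + 18) - 73/7)**2 = (((-4 - 4) + 18) - 73/7)**2 = ((-8 + 18) - 73/7)**2 = (10 - 73/7)**2 = (-3/7)**2 = 9/49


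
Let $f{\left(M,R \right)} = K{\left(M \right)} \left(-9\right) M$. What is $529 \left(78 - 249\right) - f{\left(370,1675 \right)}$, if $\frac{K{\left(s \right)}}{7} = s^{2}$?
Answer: $3191048541$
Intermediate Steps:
$K{\left(s \right)} = 7 s^{2}$
$f{\left(M,R \right)} = - 63 M^{3}$ ($f{\left(M,R \right)} = 7 M^{2} \left(-9\right) M = - 63 M^{2} M = - 63 M^{3}$)
$529 \left(78 - 249\right) - f{\left(370,1675 \right)} = 529 \left(78 - 249\right) - - 63 \cdot 370^{3} = 529 \left(-171\right) - \left(-63\right) 50653000 = -90459 - -3191139000 = -90459 + 3191139000 = 3191048541$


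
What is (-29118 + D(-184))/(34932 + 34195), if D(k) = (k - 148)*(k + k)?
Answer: 93058/69127 ≈ 1.3462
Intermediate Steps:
D(k) = 2*k*(-148 + k) (D(k) = (-148 + k)*(2*k) = 2*k*(-148 + k))
(-29118 + D(-184))/(34932 + 34195) = (-29118 + 2*(-184)*(-148 - 184))/(34932 + 34195) = (-29118 + 2*(-184)*(-332))/69127 = (-29118 + 122176)*(1/69127) = 93058*(1/69127) = 93058/69127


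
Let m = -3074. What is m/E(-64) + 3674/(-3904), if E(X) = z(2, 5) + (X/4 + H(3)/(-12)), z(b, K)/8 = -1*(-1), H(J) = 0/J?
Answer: 748219/1952 ≈ 383.31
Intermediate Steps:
H(J) = 0
z(b, K) = 8 (z(b, K) = 8*(-1*(-1)) = 8*1 = 8)
E(X) = 8 + X/4 (E(X) = 8 + (X/4 + 0/(-12)) = 8 + (X*(¼) + 0*(-1/12)) = 8 + (X/4 + 0) = 8 + X/4)
m/E(-64) + 3674/(-3904) = -3074/(8 + (¼)*(-64)) + 3674/(-3904) = -3074/(8 - 16) + 3674*(-1/3904) = -3074/(-8) - 1837/1952 = -3074*(-⅛) - 1837/1952 = 1537/4 - 1837/1952 = 748219/1952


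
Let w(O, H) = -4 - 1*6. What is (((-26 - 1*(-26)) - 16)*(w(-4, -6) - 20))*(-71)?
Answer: -34080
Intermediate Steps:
w(O, H) = -10 (w(O, H) = -4 - 6 = -10)
(((-26 - 1*(-26)) - 16)*(w(-4, -6) - 20))*(-71) = (((-26 - 1*(-26)) - 16)*(-10 - 20))*(-71) = (((-26 + 26) - 16)*(-30))*(-71) = ((0 - 16)*(-30))*(-71) = -16*(-30)*(-71) = 480*(-71) = -34080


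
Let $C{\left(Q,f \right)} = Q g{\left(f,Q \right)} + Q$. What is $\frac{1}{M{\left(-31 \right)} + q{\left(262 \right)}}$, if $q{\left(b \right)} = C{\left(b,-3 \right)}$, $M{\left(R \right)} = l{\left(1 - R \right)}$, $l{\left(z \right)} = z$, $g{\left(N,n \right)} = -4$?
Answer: $- \frac{1}{754} \approx -0.0013263$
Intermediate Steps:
$M{\left(R \right)} = 1 - R$
$C{\left(Q,f \right)} = - 3 Q$ ($C{\left(Q,f \right)} = Q \left(-4\right) + Q = - 4 Q + Q = - 3 Q$)
$q{\left(b \right)} = - 3 b$
$\frac{1}{M{\left(-31 \right)} + q{\left(262 \right)}} = \frac{1}{\left(1 - -31\right) - 786} = \frac{1}{\left(1 + 31\right) - 786} = \frac{1}{32 - 786} = \frac{1}{-754} = - \frac{1}{754}$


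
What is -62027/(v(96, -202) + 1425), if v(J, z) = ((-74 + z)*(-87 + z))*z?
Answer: 62027/16110903 ≈ 0.0038500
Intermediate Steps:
v(J, z) = z*(-87 + z)*(-74 + z) (v(J, z) = ((-87 + z)*(-74 + z))*z = z*(-87 + z)*(-74 + z))
-62027/(v(96, -202) + 1425) = -62027/(-202*(6438 + (-202)² - 161*(-202)) + 1425) = -62027/(-202*(6438 + 40804 + 32522) + 1425) = -62027/(-202*79764 + 1425) = -62027/(-16112328 + 1425) = -62027/(-16110903) = -62027*(-1/16110903) = 62027/16110903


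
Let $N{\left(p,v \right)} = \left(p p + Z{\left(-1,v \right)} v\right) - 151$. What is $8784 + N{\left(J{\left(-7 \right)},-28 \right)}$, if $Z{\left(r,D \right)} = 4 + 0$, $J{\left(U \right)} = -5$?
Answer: $8546$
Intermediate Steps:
$Z{\left(r,D \right)} = 4$
$N{\left(p,v \right)} = -151 + p^{2} + 4 v$ ($N{\left(p,v \right)} = \left(p p + 4 v\right) - 151 = \left(p^{2} + 4 v\right) - 151 = -151 + p^{2} + 4 v$)
$8784 + N{\left(J{\left(-7 \right)},-28 \right)} = 8784 + \left(-151 + \left(-5\right)^{2} + 4 \left(-28\right)\right) = 8784 - 238 = 8546$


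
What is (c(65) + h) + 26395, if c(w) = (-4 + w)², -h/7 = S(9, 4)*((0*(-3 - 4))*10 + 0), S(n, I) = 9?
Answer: 30116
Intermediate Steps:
h = 0 (h = -63*((0*(-3 - 4))*10 + 0) = -63*((0*(-7))*10 + 0) = -63*(0*10 + 0) = -63*(0 + 0) = -63*0 = -7*0 = 0)
(c(65) + h) + 26395 = ((-4 + 65)² + 0) + 26395 = (61² + 0) + 26395 = (3721 + 0) + 26395 = 3721 + 26395 = 30116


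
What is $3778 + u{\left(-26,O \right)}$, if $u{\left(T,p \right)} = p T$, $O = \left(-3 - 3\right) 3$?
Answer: $4246$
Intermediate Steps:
$O = -18$ ($O = \left(-6\right) 3 = -18$)
$u{\left(T,p \right)} = T p$
$3778 + u{\left(-26,O \right)} = 3778 - -468 = 3778 + 468 = 4246$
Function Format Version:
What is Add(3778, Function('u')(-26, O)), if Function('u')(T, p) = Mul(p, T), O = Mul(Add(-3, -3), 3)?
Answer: 4246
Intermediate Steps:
O = -18 (O = Mul(-6, 3) = -18)
Function('u')(T, p) = Mul(T, p)
Add(3778, Function('u')(-26, O)) = Add(3778, Mul(-26, -18)) = Add(3778, 468) = 4246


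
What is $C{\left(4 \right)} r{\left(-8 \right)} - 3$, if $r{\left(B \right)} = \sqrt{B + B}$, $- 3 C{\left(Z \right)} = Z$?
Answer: $-3 - \frac{16 i}{3} \approx -3.0 - 5.3333 i$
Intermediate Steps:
$C{\left(Z \right)} = - \frac{Z}{3}$
$r{\left(B \right)} = \sqrt{2} \sqrt{B}$ ($r{\left(B \right)} = \sqrt{2 B} = \sqrt{2} \sqrt{B}$)
$C{\left(4 \right)} r{\left(-8 \right)} - 3 = \left(- \frac{1}{3}\right) 4 \sqrt{2} \sqrt{-8} - 3 = - \frac{4 \sqrt{2} \cdot 2 i \sqrt{2}}{3} - 3 = - \frac{4 \cdot 4 i}{3} - 3 = - \frac{16 i}{3} - 3 = -3 - \frac{16 i}{3}$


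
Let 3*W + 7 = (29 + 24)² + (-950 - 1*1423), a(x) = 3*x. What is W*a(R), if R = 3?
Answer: 1287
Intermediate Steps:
W = 143 (W = -7/3 + ((29 + 24)² + (-950 - 1*1423))/3 = -7/3 + (53² + (-950 - 1423))/3 = -7/3 + (2809 - 2373)/3 = -7/3 + (⅓)*436 = -7/3 + 436/3 = 143)
W*a(R) = 143*(3*3) = 143*9 = 1287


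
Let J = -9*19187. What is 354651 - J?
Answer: 527334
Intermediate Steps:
J = -172683
354651 - J = 354651 - 1*(-172683) = 354651 + 172683 = 527334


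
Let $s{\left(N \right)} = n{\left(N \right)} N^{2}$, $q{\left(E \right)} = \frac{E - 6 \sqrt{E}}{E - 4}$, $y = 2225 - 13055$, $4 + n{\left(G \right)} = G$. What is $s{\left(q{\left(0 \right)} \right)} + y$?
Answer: $-10830$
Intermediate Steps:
$n{\left(G \right)} = -4 + G$
$y = -10830$ ($y = 2225 - 13055 = -10830$)
$q{\left(E \right)} = \frac{E - 6 \sqrt{E}}{-4 + E}$
$s{\left(N \right)} = N^{2} \left(-4 + N\right)$ ($s{\left(N \right)} = \left(-4 + N\right) N^{2} = N^{2} \left(-4 + N\right)$)
$s{\left(q{\left(0 \right)} \right)} + y = \left(\frac{0 - 6 \sqrt{0}}{-4 + 0}\right)^{2} \left(-4 + \frac{0 - 6 \sqrt{0}}{-4 + 0}\right) - 10830 = \left(\frac{0 - 0}{-4}\right)^{2} \left(-4 + \frac{0 - 0}{-4}\right) - 10830 = \left(- \frac{0 + 0}{4}\right)^{2} \left(-4 - \frac{0 + 0}{4}\right) - 10830 = \left(\left(- \frac{1}{4}\right) 0\right)^{2} \left(-4 - 0\right) - 10830 = 0^{2} \left(-4 + 0\right) - 10830 = 0 \left(-4\right) - 10830 = 0 - 10830 = -10830$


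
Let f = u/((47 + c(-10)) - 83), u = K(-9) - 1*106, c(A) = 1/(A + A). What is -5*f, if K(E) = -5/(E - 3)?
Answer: -4525/309 ≈ -14.644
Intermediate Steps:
c(A) = 1/(2*A)
K(E) = -5/(-3 + E)
u = -1267/12 (u = -5/(-3 - 9) - 1*106 = -5/(-12) - 106 = -5*(-1/12) - 106 = 5/12 - 106 = -1267/12 ≈ -105.58)
f = 905/309 (f = -1267/(12*((47 + (½)/(-10)) - 83)) = -1267/(12*((47 + (½)*(-⅒)) - 83)) = -1267/(12*((47 - 1/20) - 83)) = -1267/(12*(939/20 - 83)) = -1267/(12*(-721/20)) = -1267/12*(-20/721) = 905/309 ≈ 2.9288)
-5*f = -5*905/309 = -4525/309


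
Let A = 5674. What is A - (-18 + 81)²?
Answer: 1705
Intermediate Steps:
A - (-18 + 81)² = 5674 - (-18 + 81)² = 5674 - 1*63² = 5674 - 1*3969 = 5674 - 3969 = 1705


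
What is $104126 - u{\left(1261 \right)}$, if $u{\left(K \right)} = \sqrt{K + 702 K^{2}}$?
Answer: $104126 - \sqrt{1116266203} \approx 70715.0$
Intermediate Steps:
$104126 - u{\left(1261 \right)} = 104126 - \sqrt{1261 \left(1 + 702 \cdot 1261\right)} = 104126 - \sqrt{1261 \left(1 + 885222\right)} = 104126 - \sqrt{1261 \cdot 885223} = 104126 - \sqrt{1116266203}$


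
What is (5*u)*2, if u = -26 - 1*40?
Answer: -660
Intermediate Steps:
u = -66 (u = -26 - 40 = -66)
(5*u)*2 = (5*(-66))*2 = -330*2 = -660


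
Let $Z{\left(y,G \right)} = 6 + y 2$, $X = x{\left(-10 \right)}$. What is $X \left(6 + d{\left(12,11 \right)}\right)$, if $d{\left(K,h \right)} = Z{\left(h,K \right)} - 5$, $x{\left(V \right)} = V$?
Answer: $-290$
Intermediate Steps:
$X = -10$
$Z{\left(y,G \right)} = 6 + 2 y$
$d{\left(K,h \right)} = 1 + 2 h$ ($d{\left(K,h \right)} = \left(6 + 2 h\right) - 5 = 1 + 2 h$)
$X \left(6 + d{\left(12,11 \right)}\right) = - 10 \left(6 + \left(1 + 2 \cdot 11\right)\right) = - 10 \left(6 + \left(1 + 22\right)\right) = - 10 \left(6 + 23\right) = \left(-10\right) 29 = -290$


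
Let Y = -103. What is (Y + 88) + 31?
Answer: 16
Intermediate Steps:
(Y + 88) + 31 = (-103 + 88) + 31 = -15 + 31 = 16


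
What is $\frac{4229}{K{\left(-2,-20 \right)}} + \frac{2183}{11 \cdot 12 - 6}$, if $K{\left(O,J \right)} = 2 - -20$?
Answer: $\frac{145220}{693} \approx 209.55$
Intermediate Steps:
$K{\left(O,J \right)} = 22$ ($K{\left(O,J \right)} = 2 + 20 = 22$)
$\frac{4229}{K{\left(-2,-20 \right)}} + \frac{2183}{11 \cdot 12 - 6} = \frac{4229}{22} + \frac{2183}{11 \cdot 12 - 6} = 4229 \cdot \frac{1}{22} + \frac{2183}{132 - 6} = \frac{4229}{22} + \frac{2183}{126} = \frac{145220}{693}$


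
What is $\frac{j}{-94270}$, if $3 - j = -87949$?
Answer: $- \frac{43976}{47135} \approx -0.93298$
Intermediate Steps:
$j = 87952$ ($j = 3 - -87949 = 3 + 87949 = 87952$)
$\frac{j}{-94270} = \frac{87952}{-94270} = 87952 \left(- \frac{1}{94270}\right) = - \frac{43976}{47135}$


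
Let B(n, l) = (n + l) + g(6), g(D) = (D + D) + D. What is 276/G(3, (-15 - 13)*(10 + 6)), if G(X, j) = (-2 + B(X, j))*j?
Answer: 23/16016 ≈ 0.0014361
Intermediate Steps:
g(D) = 3*D (g(D) = 2*D + D = 3*D)
B(n, l) = 18 + l + n (B(n, l) = (n + l) + 3*6 = (l + n) + 18 = 18 + l + n)
G(X, j) = j*(16 + X + j) (G(X, j) = (-2 + (18 + j + X))*j = (-2 + (18 + X + j))*j = (16 + X + j)*j = j*(16 + X + j))
276/G(3, (-15 - 13)*(10 + 6)) = 276/((((-15 - 13)*(10 + 6))*(16 + 3 + (-15 - 13)*(10 + 6)))) = 276/(((-28*16)*(16 + 3 - 28*16))) = 276/((-448*(16 + 3 - 448))) = 276/((-448*(-429))) = 276/192192 = 276*(1/192192) = 23/16016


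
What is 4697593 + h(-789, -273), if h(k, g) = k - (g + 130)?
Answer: 4696947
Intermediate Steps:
h(k, g) = -130 + k - g (h(k, g) = k - (130 + g) = k + (-130 - g) = -130 + k - g)
4697593 + h(-789, -273) = 4697593 + (-130 - 789 - 1*(-273)) = 4697593 + (-130 - 789 + 273) = 4697593 - 646 = 4696947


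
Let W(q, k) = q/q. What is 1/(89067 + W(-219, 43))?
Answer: 1/89068 ≈ 1.1227e-5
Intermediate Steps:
W(q, k) = 1
1/(89067 + W(-219, 43)) = 1/(89067 + 1) = 1/89068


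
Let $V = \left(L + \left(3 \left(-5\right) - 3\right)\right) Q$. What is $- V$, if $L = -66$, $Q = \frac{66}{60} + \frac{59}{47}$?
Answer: $\frac{46494}{235} \approx 197.85$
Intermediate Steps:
$Q = \frac{1107}{470}$ ($Q = 66 \cdot \frac{1}{60} + 59 \cdot \frac{1}{47} = \frac{11}{10} + \frac{59}{47} = \frac{1107}{470} \approx 2.3553$)
$V = - \frac{46494}{235}$ ($V = \left(-66 + \left(3 \left(-5\right) - 3\right)\right) \frac{1107}{470} = \left(-66 - 18\right) \frac{1107}{470} = \left(-84\right) \frac{1107}{470} = - \frac{46494}{235} \approx -197.85$)
$- V = \left(-1\right) \left(- \frac{46494}{235}\right) = \frac{46494}{235}$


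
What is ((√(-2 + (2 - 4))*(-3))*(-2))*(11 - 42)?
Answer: -372*I ≈ -372.0*I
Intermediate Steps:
((√(-2 + (2 - 4))*(-3))*(-2))*(11 - 42) = ((√(-2 - 2)*(-3))*(-2))*(-31) = ((√(-4)*(-3))*(-2))*(-31) = (((2*I)*(-3))*(-2))*(-31) = (-6*I*(-2))*(-31) = (12*I)*(-31) = -372*I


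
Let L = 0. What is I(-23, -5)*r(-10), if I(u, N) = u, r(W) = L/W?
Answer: 0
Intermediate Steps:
r(W) = 0 (r(W) = 0/W = 0)
I(-23, -5)*r(-10) = -23*0 = 0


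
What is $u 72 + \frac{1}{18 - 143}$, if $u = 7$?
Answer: $\frac{62999}{125} \approx 503.99$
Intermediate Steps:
$u 72 + \frac{1}{18 - 143} = 7 \cdot 72 + \frac{1}{18 - 143} = 504 + \frac{1}{-125} = 504 - \frac{1}{125} = \frac{62999}{125}$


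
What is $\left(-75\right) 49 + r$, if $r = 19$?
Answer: $-3656$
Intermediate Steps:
$\left(-75\right) 49 + r = \left(-75\right) 49 + 19 = -3675 + 19 = -3656$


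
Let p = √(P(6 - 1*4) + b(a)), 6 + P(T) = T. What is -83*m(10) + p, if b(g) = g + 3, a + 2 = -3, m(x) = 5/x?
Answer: -83/2 + I*√6 ≈ -41.5 + 2.4495*I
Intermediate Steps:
a = -5 (a = -2 - 3 = -5)
P(T) = -6 + T
b(g) = 3 + g
p = I*√6 (p = √((-6 + (6 - 1*4)) + (3 - 5)) = √((-6 + (6 - 4)) - 2) = √((-6 + 2) - 2) = √(-4 - 2) = √(-6) = I*√6 ≈ 2.4495*I)
-83*m(10) + p = -415/10 + I*√6 = -83*½ + I*√6 = -83/2 + I*√6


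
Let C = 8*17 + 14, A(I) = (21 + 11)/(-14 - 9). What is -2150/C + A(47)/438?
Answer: -24071/1679 ≈ -14.337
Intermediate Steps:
A(I) = -32/23 (A(I) = 32/(-23) = 32*(-1/23) = -32/23)
C = 150 (C = 136 + 14 = 150)
-2150/C + A(47)/438 = -2150/150 - 32/23/438 = -2150*1/150 - 32/23*1/438 = -43/3 - 16/5037 = -24071/1679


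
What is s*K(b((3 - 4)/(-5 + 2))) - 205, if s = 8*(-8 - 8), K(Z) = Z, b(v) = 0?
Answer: -205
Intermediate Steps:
s = -128 (s = 8*(-16) = -128)
s*K(b((3 - 4)/(-5 + 2))) - 205 = -128*0 - 205 = 0 - 205 = -205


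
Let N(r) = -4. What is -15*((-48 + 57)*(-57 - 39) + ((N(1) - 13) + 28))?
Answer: 12795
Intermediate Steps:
-15*((-48 + 57)*(-57 - 39) + ((N(1) - 13) + 28)) = -15*((-48 + 57)*(-57 - 39) + ((-4 - 13) + 28)) = -15*(9*(-96) + (-17 + 28)) = -15*(-864 + 11) = -15*(-853) = 12795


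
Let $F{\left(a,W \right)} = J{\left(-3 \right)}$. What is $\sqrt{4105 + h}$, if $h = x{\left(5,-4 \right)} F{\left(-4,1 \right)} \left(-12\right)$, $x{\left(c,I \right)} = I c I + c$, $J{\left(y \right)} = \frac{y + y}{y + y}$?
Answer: $\sqrt{3085} \approx 55.543$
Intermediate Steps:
$J{\left(y \right)} = 1$ ($J{\left(y \right)} = \frac{2 y}{2 y} = 2 y \frac{1}{2 y} = 1$)
$F{\left(a,W \right)} = 1$
$x{\left(c,I \right)} = c + c I^{2}$ ($x{\left(c,I \right)} = c I^{2} + c = c + c I^{2}$)
$h = -1020$ ($h = 5 \left(1 + \left(-4\right)^{2}\right) 1 \left(-12\right) = 5 \left(1 + 16\right) 1 \left(-12\right) = 5 \cdot 17 \cdot 1 \left(-12\right) = 85 \cdot 1 \left(-12\right) = 85 \left(-12\right) = -1020$)
$\sqrt{4105 + h} = \sqrt{4105 - 1020} = \sqrt{3085}$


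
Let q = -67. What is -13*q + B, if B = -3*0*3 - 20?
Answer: 851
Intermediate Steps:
B = -20 (B = 0*3 - 20 = 0 - 20 = -20)
-13*q + B = -13*(-67) - 20 = 871 - 20 = 851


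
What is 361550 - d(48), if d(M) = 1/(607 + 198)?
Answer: 291047749/805 ≈ 3.6155e+5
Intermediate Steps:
d(M) = 1/805
361550 - d(48) = 361550 - 1*1/805 = 361550 - 1/805 = 291047749/805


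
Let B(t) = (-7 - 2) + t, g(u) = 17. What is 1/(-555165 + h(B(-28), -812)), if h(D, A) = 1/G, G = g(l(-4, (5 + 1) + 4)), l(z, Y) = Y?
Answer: -17/9437804 ≈ -1.8013e-6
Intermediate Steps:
G = 17
B(t) = -9 + t
h(D, A) = 1/17
1/(-555165 + h(B(-28), -812)) = 1/(-555165 + 1/17) = 1/(-9437804/17) = -17/9437804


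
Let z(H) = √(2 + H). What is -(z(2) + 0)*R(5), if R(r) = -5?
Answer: 10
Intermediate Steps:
-(z(2) + 0)*R(5) = -(√(2 + 2) + 0)*(-5) = -(√4 + 0)*(-5) = -(2 + 0)*(-5) = -2*(-5) = -1*(-10) = 10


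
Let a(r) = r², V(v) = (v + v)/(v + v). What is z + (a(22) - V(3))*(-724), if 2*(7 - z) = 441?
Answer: -699811/2 ≈ -3.4991e+5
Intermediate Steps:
z = -427/2 (z = 7 - ½*441 = 7 - 441/2 = -427/2 ≈ -213.50)
V(v) = 1 (V(v) = (2*v)/((2*v)) = (2*v)*(1/(2*v)) = 1)
z + (a(22) - V(3))*(-724) = -427/2 + (22² - 1*1)*(-724) = -427/2 + (484 - 1)*(-724) = -427/2 + 483*(-724) = -427/2 - 349692 = -699811/2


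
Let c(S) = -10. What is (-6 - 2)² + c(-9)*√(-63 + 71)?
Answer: 64 - 20*√2 ≈ 35.716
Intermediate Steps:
(-6 - 2)² + c(-9)*√(-63 + 71) = (-6 - 2)² - 10*√(-63 + 71) = (-8)² - 20*√2 = 64 - 20*√2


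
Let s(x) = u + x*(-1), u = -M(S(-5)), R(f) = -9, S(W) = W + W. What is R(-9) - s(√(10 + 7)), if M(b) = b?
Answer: -19 + √17 ≈ -14.877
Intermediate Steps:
S(W) = 2*W
u = 10 (u = -2*(-5) = -1*(-10) = 10)
s(x) = 10 - x (s(x) = 10 + x*(-1) = 10 - x)
R(-9) - s(√(10 + 7)) = -9 - (10 - √(10 + 7)) = -9 - (10 - √17) = -9 + (-10 + √17) = -19 + √17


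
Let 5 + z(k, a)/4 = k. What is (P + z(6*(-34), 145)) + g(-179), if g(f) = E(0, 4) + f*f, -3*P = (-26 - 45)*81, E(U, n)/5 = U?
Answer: 33122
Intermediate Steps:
E(U, n) = 5*U
z(k, a) = -20 + 4*k
P = 1917 (P = -(-26 - 45)*81/3 = -(-71)*81/3 = -1/3*(-5751) = 1917)
g(f) = f**2 (g(f) = 5*0 + f*f = 0 + f**2 = f**2)
(P + z(6*(-34), 145)) + g(-179) = (1917 + (-20 + 4*(6*(-34)))) + (-179)**2 = (1917 + (-20 + 4*(-204))) + 32041 = (1917 + (-20 - 816)) + 32041 = (1917 - 836) + 32041 = 1081 + 32041 = 33122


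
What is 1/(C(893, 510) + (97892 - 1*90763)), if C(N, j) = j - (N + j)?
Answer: 1/6236 ≈ 0.00016036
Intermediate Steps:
C(N, j) = -N (C(N, j) = j + (-N - j) = -N)
1/(C(893, 510) + (97892 - 1*90763)) = 1/(-1*893 + (97892 - 1*90763)) = 1/(-893 + (97892 - 90763)) = 1/(-893 + 7129) = 1/6236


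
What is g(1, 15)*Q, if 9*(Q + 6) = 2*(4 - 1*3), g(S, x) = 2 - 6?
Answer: 208/9 ≈ 23.111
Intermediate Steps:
g(S, x) = -4
Q = -52/9 (Q = -6 + (2*(4 - 1*3))/9 = -6 + (2*(4 - 3))/9 = -6 + (2*1)/9 = -6 + (⅑)*2 = -6 + 2/9 = -52/9 ≈ -5.7778)
g(1, 15)*Q = -4*(-52/9) = 208/9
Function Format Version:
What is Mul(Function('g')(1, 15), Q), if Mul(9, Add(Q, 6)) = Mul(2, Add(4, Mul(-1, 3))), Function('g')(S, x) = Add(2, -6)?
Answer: Rational(208, 9) ≈ 23.111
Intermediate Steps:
Function('g')(S, x) = -4
Q = Rational(-52, 9) (Q = Add(-6, Mul(Rational(1, 9), Mul(2, Add(4, Mul(-1, 3))))) = Add(-6, Mul(Rational(1, 9), Mul(2, Add(4, -3)))) = Add(-6, Mul(Rational(1, 9), Mul(2, 1))) = Add(-6, Mul(Rational(1, 9), 2)) = Add(-6, Rational(2, 9)) = Rational(-52, 9) ≈ -5.7778)
Mul(Function('g')(1, 15), Q) = Mul(-4, Rational(-52, 9)) = Rational(208, 9)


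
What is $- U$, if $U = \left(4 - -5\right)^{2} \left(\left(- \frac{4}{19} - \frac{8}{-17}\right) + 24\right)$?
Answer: $- \frac{634716}{323} \approx -1965.1$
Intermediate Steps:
$U = \frac{634716}{323}$ ($U = \left(4 + 5\right)^{2} \left(\left(\left(-4\right) \frac{1}{19} - - \frac{8}{17}\right) + 24\right) = 9^{2} \left(\left(- \frac{4}{19} + \frac{8}{17}\right) + 24\right) = 81 \left(\frac{84}{323} + 24\right) = 81 \cdot \frac{7836}{323} = \frac{634716}{323} \approx 1965.1$)
$- U = \left(-1\right) \frac{634716}{323} = - \frac{634716}{323}$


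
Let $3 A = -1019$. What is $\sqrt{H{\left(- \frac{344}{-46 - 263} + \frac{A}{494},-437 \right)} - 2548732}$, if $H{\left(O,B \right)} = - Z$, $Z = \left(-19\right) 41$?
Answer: $i \sqrt{2547953} \approx 1596.2 i$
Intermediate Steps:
$A = - \frac{1019}{3}$ ($A = \frac{1}{3} \left(-1019\right) = - \frac{1019}{3} \approx -339.67$)
$Z = -779$
$H{\left(O,B \right)} = 779$ ($H{\left(O,B \right)} = \left(-1\right) \left(-779\right) = 779$)
$\sqrt{H{\left(- \frac{344}{-46 - 263} + \frac{A}{494},-437 \right)} - 2548732} = \sqrt{779 - 2548732} = \sqrt{-2547953} = i \sqrt{2547953}$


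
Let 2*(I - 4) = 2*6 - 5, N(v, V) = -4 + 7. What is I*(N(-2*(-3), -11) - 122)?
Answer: -1785/2 ≈ -892.50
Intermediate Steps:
N(v, V) = 3
I = 15/2 (I = 4 + (2*6 - 5)/2 = 4 + (12 - 5)/2 = 4 + (1/2)*7 = 4 + 7/2 = 15/2 ≈ 7.5000)
I*(N(-2*(-3), -11) - 122) = 15*(3 - 122)/2 = (15/2)*(-119) = -1785/2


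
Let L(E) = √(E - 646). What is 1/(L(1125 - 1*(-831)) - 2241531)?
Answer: -2241531/5024461222651 - √1310/5024461222651 ≈ -4.4613e-7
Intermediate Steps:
L(E) = √(-646 + E)
1/(L(1125 - 1*(-831)) - 2241531) = 1/(√(-646 + (1125 - 1*(-831))) - 2241531) = 1/(√(-646 + (1125 + 831)) - 2241531) = 1/(√(-646 + 1956) - 2241531) = 1/(√1310 - 2241531) = 1/(-2241531 + √1310)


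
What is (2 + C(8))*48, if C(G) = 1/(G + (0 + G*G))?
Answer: 290/3 ≈ 96.667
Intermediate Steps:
C(G) = 1/(G + G²) (C(G) = 1/(G + (0 + G²)) = 1/(G + G²))
(2 + C(8))*48 = (2 + 1/(8*(1 + 8)))*48 = (2 + (⅛)/9)*48 = (2 + (⅛)*(⅑))*48 = (2 + 1/72)*48 = (145/72)*48 = 290/3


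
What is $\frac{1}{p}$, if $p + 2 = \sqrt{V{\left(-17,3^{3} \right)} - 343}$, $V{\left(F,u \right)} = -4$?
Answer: $- \frac{2}{351} - \frac{i \sqrt{347}}{351} \approx -0.005698 - 0.053071 i$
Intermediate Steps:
$p = -2 + i \sqrt{347}$ ($p = -2 + \sqrt{-4 - 343} = -2 + \sqrt{-347} = -2 + i \sqrt{347} \approx -2.0 + 18.628 i$)
$\frac{1}{p} = \frac{1}{-2 + i \sqrt{347}}$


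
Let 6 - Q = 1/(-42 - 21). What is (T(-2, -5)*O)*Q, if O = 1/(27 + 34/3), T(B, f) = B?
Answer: -758/2415 ≈ -0.31387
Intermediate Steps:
Q = 379/63 (Q = 6 - 1/(-42 - 21) = 6 - 1/(-63) = 6 - 1*(-1/63) = 6 + 1/63 = 379/63 ≈ 6.0159)
O = 3/115 (O = 1/(27 + 34*(1/3)) = 1/(27 + 34/3) = 1/(115/3) = 3/115 ≈ 0.026087)
(T(-2, -5)*O)*Q = -2*3/115*(379/63) = -6/115*379/63 = -758/2415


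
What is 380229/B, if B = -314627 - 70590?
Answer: -380229/385217 ≈ -0.98705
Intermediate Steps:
B = -385217
380229/B = 380229/(-385217) = 380229*(-1/385217) = -380229/385217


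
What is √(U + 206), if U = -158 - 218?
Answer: I*√170 ≈ 13.038*I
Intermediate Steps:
U = -376
√(U + 206) = √(-376 + 206) = √(-170) = I*√170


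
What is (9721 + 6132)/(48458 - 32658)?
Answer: 15853/15800 ≈ 1.0034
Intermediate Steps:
(9721 + 6132)/(48458 - 32658) = 15853/15800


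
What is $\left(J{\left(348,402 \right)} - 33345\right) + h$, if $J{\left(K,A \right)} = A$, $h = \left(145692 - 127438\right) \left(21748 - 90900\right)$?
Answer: $-1262333551$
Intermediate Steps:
$h = -1262300608$ ($h = 18254 \left(-69152\right) = -1262300608$)
$\left(J{\left(348,402 \right)} - 33345\right) + h = \left(402 - 33345\right) - 1262300608 = -32943 - 1262300608 = -1262333551$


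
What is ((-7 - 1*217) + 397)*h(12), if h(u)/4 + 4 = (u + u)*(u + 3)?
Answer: 246352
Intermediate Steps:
h(u) = -16 + 8*u*(3 + u) (h(u) = -16 + 4*((u + u)*(u + 3)) = -16 + 4*((2*u)*(3 + u)) = -16 + 4*(2*u*(3 + u)) = -16 + 8*u*(3 + u))
((-7 - 1*217) + 397)*h(12) = ((-7 - 1*217) + 397)*(-16 + 8*12² + 24*12) = ((-7 - 217) + 397)*(-16 + 8*144 + 288) = (-224 + 397)*(-16 + 1152 + 288) = 173*1424 = 246352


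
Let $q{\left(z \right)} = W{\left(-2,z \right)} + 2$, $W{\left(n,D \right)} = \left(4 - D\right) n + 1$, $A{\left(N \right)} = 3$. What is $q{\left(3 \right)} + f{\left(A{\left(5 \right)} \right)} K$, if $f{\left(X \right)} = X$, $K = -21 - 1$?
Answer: $-65$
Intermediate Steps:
$K = -22$ ($K = -21 - 1 = -22$)
$W{\left(n,D \right)} = 1 + n \left(4 - D\right)$ ($W{\left(n,D \right)} = n \left(4 - D\right) + 1 = 1 + n \left(4 - D\right)$)
$q{\left(z \right)} = -5 + 2 z$ ($q{\left(z \right)} = \left(1 + 4 \left(-2\right) - z \left(-2\right)\right) + 2 = \left(1 - 8 + 2 z\right) + 2 = \left(-7 + 2 z\right) + 2 = -5 + 2 z$)
$q{\left(3 \right)} + f{\left(A{\left(5 \right)} \right)} K = \left(-5 + 2 \cdot 3\right) + 3 \left(-22\right) = \left(-5 + 6\right) - 66 = 1 - 66 = -65$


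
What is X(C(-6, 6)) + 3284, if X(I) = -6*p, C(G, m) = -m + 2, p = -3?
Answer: 3302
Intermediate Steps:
C(G, m) = 2 - m
X(I) = 18 (X(I) = -6*(-3) = 18)
X(C(-6, 6)) + 3284 = 18 + 3284 = 3302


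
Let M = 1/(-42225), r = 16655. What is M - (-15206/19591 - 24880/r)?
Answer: 6254977426829/2755503046725 ≈ 2.2700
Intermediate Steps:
M = -1/42225 ≈ -2.3683e-5
M - (-15206/19591 - 24880/r) = -1/42225 - (-15206/19591 - 24880/16655) = -1/42225 - (-15206*1/19591 - 24880*1/16655) = -1/42225 - (-15206/19591 - 4976/3331) = -1/42225 - 1*(-148136002/65257621) = -1/42225 + 148136002/65257621 = 6254977426829/2755503046725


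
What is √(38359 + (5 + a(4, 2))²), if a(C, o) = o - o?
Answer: 4*√2399 ≈ 195.92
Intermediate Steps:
a(C, o) = 0
√(38359 + (5 + a(4, 2))²) = √(38359 + (5 + 0)²) = √(38359 + 5²) = √(38359 + 25) = √38384 = 4*√2399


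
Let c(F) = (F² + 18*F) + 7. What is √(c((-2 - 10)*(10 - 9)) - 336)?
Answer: I*√401 ≈ 20.025*I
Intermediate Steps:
c(F) = 7 + F² + 18*F
√(c((-2 - 10)*(10 - 9)) - 336) = √((7 + ((-2 - 10)*(10 - 9))² + 18*((-2 - 10)*(10 - 9))) - 336) = √((7 + (-12*1)² + 18*(-12*1)) - 336) = √((7 + (-12)² + 18*(-12)) - 336) = √((7 + 144 - 216) - 336) = √(-65 - 336) = √(-401) = I*√401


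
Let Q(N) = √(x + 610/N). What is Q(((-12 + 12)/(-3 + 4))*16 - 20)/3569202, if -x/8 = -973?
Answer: √3446/2379468 ≈ 2.4671e-5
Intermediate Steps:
x = 7784 (x = -8*(-973) = 7784)
Q(N) = √(7784 + 610/N)
Q(((-12 + 12)/(-3 + 4))*16 - 20)/3569202 = √(7784 + 610/(((-12 + 12)/(-3 + 4))*16 - 20))/3569202 = √(7784 + 610/((0/1)*16 - 20))*(1/3569202) = √(7784 + 610/((0*1)*16 - 20))*(1/3569202) = √(7784 + 610/(0*16 - 20))*(1/3569202) = √(7784 + 610/(0 - 20))*(1/3569202) = √(7784 + 610/(-20))*(1/3569202) = √(7784 + 610*(-1/20))*(1/3569202) = √(7784 - 61/2)*(1/3569202) = √(15507/2)*(1/3569202) = (3*√3446/2)*(1/3569202) = √3446/2379468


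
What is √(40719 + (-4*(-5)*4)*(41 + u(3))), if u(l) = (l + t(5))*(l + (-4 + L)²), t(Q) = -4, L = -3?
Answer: √39839 ≈ 199.60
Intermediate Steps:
u(l) = (-4 + l)*(49 + l) (u(l) = (l - 4)*(l + (-4 - 3)²) = (-4 + l)*(l + (-7)²) = (-4 + l)*(l + 49) = (-4 + l)*(49 + l))
√(40719 + (-4*(-5)*4)*(41 + u(3))) = √(40719 + (-4*(-5)*4)*(41 + (-196 + 3² + 45*3))) = √(40719 + (20*4)*(41 + (-196 + 9 + 135))) = √(40719 + 80*(41 - 52)) = √(40719 + 80*(-11)) = √(40719 - 880) = √39839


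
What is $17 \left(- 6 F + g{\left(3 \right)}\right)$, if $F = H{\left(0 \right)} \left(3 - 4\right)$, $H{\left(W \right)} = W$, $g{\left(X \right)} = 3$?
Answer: $51$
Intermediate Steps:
$F = 0$ ($F = 0 \left(3 - 4\right) = 0 \left(-1\right) = 0$)
$17 \left(- 6 F + g{\left(3 \right)}\right) = 17 \left(\left(-6\right) 0 + 3\right) = 17 \left(0 + 3\right) = 17 \cdot 3 = 51$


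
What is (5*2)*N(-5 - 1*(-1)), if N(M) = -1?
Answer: -10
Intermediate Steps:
(5*2)*N(-5 - 1*(-1)) = (5*2)*(-1) = 10*(-1) = -10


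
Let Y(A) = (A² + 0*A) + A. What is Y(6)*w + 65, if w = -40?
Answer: -1615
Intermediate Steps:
Y(A) = A + A² (Y(A) = (A² + 0) + A = A² + A = A + A²)
Y(6)*w + 65 = (6*(1 + 6))*(-40) + 65 = (6*7)*(-40) + 65 = 42*(-40) + 65 = -1680 + 65 = -1615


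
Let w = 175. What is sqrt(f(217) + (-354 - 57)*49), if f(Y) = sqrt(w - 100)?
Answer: sqrt(-20139 + 5*sqrt(3)) ≈ 141.88*I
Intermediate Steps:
f(Y) = 5*sqrt(3) (f(Y) = sqrt(175 - 100) = sqrt(75) = 5*sqrt(3))
sqrt(f(217) + (-354 - 57)*49) = sqrt(5*sqrt(3) + (-354 - 57)*49) = sqrt(5*sqrt(3) - 411*49) = sqrt(5*sqrt(3) - 20139) = sqrt(-20139 + 5*sqrt(3))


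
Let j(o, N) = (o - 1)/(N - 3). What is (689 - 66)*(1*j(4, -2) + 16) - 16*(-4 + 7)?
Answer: 47731/5 ≈ 9546.2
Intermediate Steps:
j(o, N) = (-1 + o)/(-3 + N)
(689 - 66)*(1*j(4, -2) + 16) - 16*(-4 + 7) = (689 - 66)*(1*((-1 + 4)/(-3 - 2)) + 16) - 16*(-4 + 7) = 623*(1*(3/(-5)) + 16) - 16*3 = 623*(1*(-1/5*3) + 16) - 48 = 623*(1*(-3/5) + 16) - 48 = 623*(-3/5 + 16) - 48 = 623*(77/5) - 48 = 47971/5 - 48 = 47731/5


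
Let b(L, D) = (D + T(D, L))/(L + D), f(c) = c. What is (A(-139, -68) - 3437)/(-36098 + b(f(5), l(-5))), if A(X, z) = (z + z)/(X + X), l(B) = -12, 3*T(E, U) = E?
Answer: 60795/638566 ≈ 0.095206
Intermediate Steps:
T(E, U) = E/3
A(X, z) = z/X (A(X, z) = (2*z)/((2*X)) = (2*z)*(1/(2*X)) = z/X)
b(L, D) = 4*D/(3*(D + L)) (b(L, D) = (D + D/3)/(L + D) = (4*D/3)/(D + L) = 4*D/(3*(D + L)))
(A(-139, -68) - 3437)/(-36098 + b(f(5), l(-5))) = (-68/(-139) - 3437)/(-36098 + (4/3)*(-12)/(-12 + 5)) = (-68*(-1/139) - 3437)/(-36098 + (4/3)*(-12)/(-7)) = (68/139 - 3437)/(-36098 + (4/3)*(-12)*(-⅐)) = -477675/(139*(-36098 + 16/7)) = -477675/(139*(-252670/7)) = -477675/139*(-7/252670) = 60795/638566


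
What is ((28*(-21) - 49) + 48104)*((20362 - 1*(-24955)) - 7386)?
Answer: 1800470777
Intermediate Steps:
((28*(-21) - 49) + 48104)*((20362 - 1*(-24955)) - 7386) = ((-588 - 49) + 48104)*((20362 + 24955) - 7386) = (-637 + 48104)*(45317 - 7386) = 47467*37931 = 1800470777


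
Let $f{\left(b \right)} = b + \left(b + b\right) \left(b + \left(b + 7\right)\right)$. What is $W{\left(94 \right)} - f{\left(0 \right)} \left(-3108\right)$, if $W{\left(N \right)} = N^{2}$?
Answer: $8836$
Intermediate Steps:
$f{\left(b \right)} = b + 2 b \left(7 + 2 b\right)$ ($f{\left(b \right)} = b + 2 b \left(b + \left(7 + b\right)\right) = b + 2 b \left(7 + 2 b\right)$)
$W{\left(94 \right)} - f{\left(0 \right)} \left(-3108\right) = 94^{2} - 0 \left(15 + 4 \cdot 0\right) \left(-3108\right) = 8836 - 0 \left(15 + 0\right) \left(-3108\right) = 8836 - 0 \cdot 15 \left(-3108\right) = 8836 - 0 \left(-3108\right) = 8836 - 0 = 8836 + 0 = 8836$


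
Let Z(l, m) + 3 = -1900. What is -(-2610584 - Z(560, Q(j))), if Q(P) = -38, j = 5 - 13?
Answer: 2608681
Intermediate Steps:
j = -8
Z(l, m) = -1903 (Z(l, m) = -3 - 1900 = -1903)
-(-2610584 - Z(560, Q(j))) = -(-2610584 - 1*(-1903)) = -(-2610584 + 1903) = -1*(-2608681) = 2608681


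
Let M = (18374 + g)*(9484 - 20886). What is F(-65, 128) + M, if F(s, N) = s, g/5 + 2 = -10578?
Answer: 393665387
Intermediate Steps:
g = -52900 (g = -10 + 5*(-10578) = -10 - 52890 = -52900)
M = 393665452 (M = (18374 - 52900)*(9484 - 20886) = -34526*(-11402) = 393665452)
F(-65, 128) + M = -65 + 393665452 = 393665387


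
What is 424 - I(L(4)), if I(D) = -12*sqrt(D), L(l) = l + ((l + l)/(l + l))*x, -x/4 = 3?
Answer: 424 + 24*I*sqrt(2) ≈ 424.0 + 33.941*I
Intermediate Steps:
x = -12 (x = -4*3 = -12)
L(l) = -12 + l (L(l) = l + ((l + l)/(l + l))*(-12) = l + ((2*l)/((2*l)))*(-12) = l + ((2*l)*(1/(2*l)))*(-12) = l + 1*(-12) = l - 12 = -12 + l)
424 - I(L(4)) = 424 - (-12)*sqrt(-12 + 4) = 424 - (-12)*sqrt(-8) = 424 - (-12)*2*I*sqrt(2) = 424 - (-24)*I*sqrt(2) = 424 + 24*I*sqrt(2)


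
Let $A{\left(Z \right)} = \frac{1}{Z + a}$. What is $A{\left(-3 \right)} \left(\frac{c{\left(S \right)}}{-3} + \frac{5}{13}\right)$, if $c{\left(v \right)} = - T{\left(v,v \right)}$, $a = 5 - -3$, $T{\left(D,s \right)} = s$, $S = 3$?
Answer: $\frac{18}{65} \approx 0.27692$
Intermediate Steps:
$a = 8$ ($a = 5 + 3 = 8$)
$A{\left(Z \right)} = \frac{1}{8 + Z}$ ($A{\left(Z \right)} = \frac{1}{Z + 8} = \frac{1}{8 + Z}$)
$c{\left(v \right)} = - v$
$A{\left(-3 \right)} \left(\frac{c{\left(S \right)}}{-3} + \frac{5}{13}\right) = \frac{\frac{\left(-1\right) 3}{-3} + \frac{5}{13}}{8 - 3} = \frac{\left(-3\right) \left(- \frac{1}{3}\right) + 5 \cdot \frac{1}{13}}{5} = \frac{1 + \frac{5}{13}}{5} = \frac{1}{5} \cdot \frac{18}{13} = \frac{18}{65}$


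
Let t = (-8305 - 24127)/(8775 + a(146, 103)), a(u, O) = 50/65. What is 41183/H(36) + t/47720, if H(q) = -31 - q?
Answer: -28025736171609/45594640675 ≈ -614.67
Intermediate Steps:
a(u, O) = 10/13 (a(u, O) = 50*(1/65) = 10/13)
t = -421616/114085 (t = (-8305 - 24127)/(8775 + 10/13) = -32432/114085/13 = -32432*13/114085 = -421616/114085 ≈ -3.6956)
41183/H(36) + t/47720 = 41183/(-31 - 1*36) - 421616/114085/47720 = 41183/(-31 - 36) - 421616/114085*1/47720 = 41183/(-67) - 52702/680517025 = 41183*(-1/67) - 52702/680517025 = -41183/67 - 52702/680517025 = -28025736171609/45594640675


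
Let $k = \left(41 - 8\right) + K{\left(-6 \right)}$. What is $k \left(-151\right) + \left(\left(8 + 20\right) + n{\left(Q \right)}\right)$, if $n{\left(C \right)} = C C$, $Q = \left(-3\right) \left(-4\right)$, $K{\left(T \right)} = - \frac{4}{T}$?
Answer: $- \frac{14735}{3} \approx -4911.7$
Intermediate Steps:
$Q = 12$
$n{\left(C \right)} = C^{2}$
$k = \frac{101}{3}$ ($k = \left(41 - 8\right) - \frac{4}{-6} = 33 - - \frac{2}{3} = 33 + \frac{2}{3} = \frac{101}{3} \approx 33.667$)
$k \left(-151\right) + \left(\left(8 + 20\right) + n{\left(Q \right)}\right) = \frac{101}{3} \left(-151\right) + \left(\left(8 + 20\right) + 12^{2}\right) = - \frac{15251}{3} + \left(28 + 144\right) = - \frac{15251}{3} + 172 = - \frac{14735}{3}$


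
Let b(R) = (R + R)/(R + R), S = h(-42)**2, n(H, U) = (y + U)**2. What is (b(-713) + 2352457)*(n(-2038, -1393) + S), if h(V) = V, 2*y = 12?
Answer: 4529735510114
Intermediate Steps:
y = 6 (y = (1/2)*12 = 6)
n(H, U) = (6 + U)**2
S = 1764 (S = (-42)**2 = 1764)
b(R) = 1 (b(R) = (2*R)/((2*R)) = (2*R)*(1/(2*R)) = 1)
(b(-713) + 2352457)*(n(-2038, -1393) + S) = (1 + 2352457)*((6 - 1393)**2 + 1764) = 2352458*((-1387)**2 + 1764) = 2352458*(1923769 + 1764) = 2352458*1925533 = 4529735510114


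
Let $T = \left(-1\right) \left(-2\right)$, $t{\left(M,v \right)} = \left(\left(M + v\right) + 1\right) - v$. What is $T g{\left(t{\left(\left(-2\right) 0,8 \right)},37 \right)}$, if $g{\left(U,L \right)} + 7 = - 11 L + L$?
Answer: $-754$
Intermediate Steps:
$t{\left(M,v \right)} = 1 + M$ ($t{\left(M,v \right)} = \left(1 + M + v\right) - v = 1 + M$)
$T = 2$
$g{\left(U,L \right)} = -7 - 10 L$ ($g{\left(U,L \right)} = -7 + \left(- 11 L + L\right) = -7 - 10 L$)
$T g{\left(t{\left(\left(-2\right) 0,8 \right)},37 \right)} = 2 \left(-7 - 370\right) = 2 \left(-377\right) = -754$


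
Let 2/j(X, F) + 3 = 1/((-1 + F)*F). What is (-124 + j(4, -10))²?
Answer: 1682312256/108241 ≈ 15542.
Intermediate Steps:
j(X, F) = 2/(-3 + 1/(F*(-1 + F))) (j(X, F) = 2/(-3 + 1/((-1 + F)*F)) = 2/(-3 + 1/(F*(-1 + F))))
(-124 + j(4, -10))² = (-124 + 2*(-10)*(-1 - 10)/(1 - 3*(-10)² + 3*(-10)))² = (-124 + 2*(-10)*(-11)/(1 - 3*100 - 30))² = (-124 + 2*(-10)*(-11)/(1 - 300 - 30))² = (-124 + 2*(-10)*(-11)/(-329))² = (-124 + 2*(-10)*(-1/329)*(-11))² = (-124 - 220/329)² = (-41016/329)² = 1682312256/108241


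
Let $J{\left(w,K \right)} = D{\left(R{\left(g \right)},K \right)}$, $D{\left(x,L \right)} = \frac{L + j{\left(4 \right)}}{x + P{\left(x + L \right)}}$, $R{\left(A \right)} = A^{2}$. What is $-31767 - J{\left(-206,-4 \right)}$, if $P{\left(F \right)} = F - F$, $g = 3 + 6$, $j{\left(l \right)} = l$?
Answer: $-31767$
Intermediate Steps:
$g = 9$
$P{\left(F \right)} = 0$
$D{\left(x,L \right)} = \frac{4 + L}{x}$ ($D{\left(x,L \right)} = \frac{L + 4}{x + 0} = \frac{4 + L}{x}$)
$J{\left(w,K \right)} = \frac{4}{81} + \frac{K}{81}$ ($J{\left(w,K \right)} = \frac{4 + K}{9^{2}} = \frac{4 + K}{81} = \frac{4}{81} + \frac{K}{81}$)
$-31767 - J{\left(-206,-4 \right)} = -31767 - \left(\frac{4}{81} + \frac{1}{81} \left(-4\right)\right) = -31767 - \left(\frac{4}{81} - \frac{4}{81}\right) = -31767 - 0 = -31767 + 0 = -31767$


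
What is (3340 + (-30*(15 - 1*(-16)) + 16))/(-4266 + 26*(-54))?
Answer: -1213/2835 ≈ -0.42787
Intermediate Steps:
(3340 + (-30*(15 - 1*(-16)) + 16))/(-4266 + 26*(-54)) = (3340 + (-30*(15 + 16) + 16))/(-4266 - 1404) = (3340 + (-30*31 + 16))/(-5670) = (3340 + (-930 + 16))*(-1/5670) = (3340 - 914)*(-1/5670) = 2426*(-1/5670) = -1213/2835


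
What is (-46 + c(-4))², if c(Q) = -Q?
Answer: 1764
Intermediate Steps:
(-46 + c(-4))² = (-46 - 1*(-4))² = (-46 + 4)² = (-42)² = 1764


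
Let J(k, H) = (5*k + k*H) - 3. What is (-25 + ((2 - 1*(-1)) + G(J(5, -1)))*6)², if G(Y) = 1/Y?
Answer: 12769/289 ≈ 44.183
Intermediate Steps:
J(k, H) = -3 + 5*k + H*k (J(k, H) = (5*k + H*k) - 3 = -3 + 5*k + H*k)
(-25 + ((2 - 1*(-1)) + G(J(5, -1)))*6)² = (-25 + ((2 - 1*(-1)) + 1/(-3 + 5*5 - 1*5))*6)² = (-25 + ((2 + 1) + 1/(-3 + 25 - 5))*6)² = (-25 + (3 + 1/17)*6)² = (-25 + (52/17)*6)² = (-25 + 312/17)² = (-113/17)² = 12769/289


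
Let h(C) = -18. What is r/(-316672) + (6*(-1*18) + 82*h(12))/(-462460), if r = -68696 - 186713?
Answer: 29654513647/36612033280 ≈ 0.80997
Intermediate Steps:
r = -255409
r/(-316672) + (6*(-1*18) + 82*h(12))/(-462460) = -255409/(-316672) + (6*(-1*18) + 82*(-18))/(-462460) = -255409*(-1/316672) + (6*(-18) - 1476)*(-1/462460) = 255409/316672 + (-108 - 1476)*(-1/462460) = 255409/316672 - 1584*(-1/462460) = 255409/316672 + 396/115615 = 29654513647/36612033280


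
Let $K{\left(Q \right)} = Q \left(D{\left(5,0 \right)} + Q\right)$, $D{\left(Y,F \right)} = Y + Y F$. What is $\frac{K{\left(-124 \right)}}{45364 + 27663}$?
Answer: $\frac{14756}{73027} \approx 0.20206$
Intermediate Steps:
$D{\left(Y,F \right)} = Y + F Y$
$K{\left(Q \right)} = Q \left(5 + Q\right)$ ($K{\left(Q \right)} = Q \left(5 \left(1 + 0\right) + Q\right) = Q \left(5 \cdot 1 + Q\right) = Q \left(5 + Q\right)$)
$\frac{K{\left(-124 \right)}}{45364 + 27663} = \frac{\left(-124\right) \left(5 - 124\right)}{45364 + 27663} = \frac{\left(-124\right) \left(-119\right)}{73027} = 14756 \cdot \frac{1}{73027} = \frac{14756}{73027}$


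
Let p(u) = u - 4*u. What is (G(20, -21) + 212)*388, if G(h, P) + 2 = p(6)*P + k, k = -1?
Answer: 227756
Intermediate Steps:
p(u) = -3*u
G(h, P) = -3 - 18*P (G(h, P) = -2 + ((-3*6)*P - 1) = -2 + (-18*P - 1) = -2 + (-1 - 18*P) = -3 - 18*P)
(G(20, -21) + 212)*388 = ((-3 - 18*(-21)) + 212)*388 = ((-3 + 378) + 212)*388 = (375 + 212)*388 = 587*388 = 227756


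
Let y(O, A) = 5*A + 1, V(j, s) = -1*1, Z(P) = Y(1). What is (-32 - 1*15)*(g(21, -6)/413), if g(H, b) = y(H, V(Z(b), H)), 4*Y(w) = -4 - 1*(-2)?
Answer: 188/413 ≈ 0.45521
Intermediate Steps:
Y(w) = -½ (Y(w) = (-4 - 1*(-2))/4 = (-4 + 2)/4 = (¼)*(-2) = -½)
Z(P) = -½
V(j, s) = -1
y(O, A) = 1 + 5*A
g(H, b) = -4 (g(H, b) = 1 + 5*(-1) = 1 - 5 = -4)
(-32 - 1*15)*(g(21, -6)/413) = (-32 - 1*15)*(-4/413) = (-32 - 15)*(-4*1/413) = -47*(-4/413) = 188/413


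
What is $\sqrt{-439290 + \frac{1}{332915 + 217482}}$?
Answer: $\frac{i \sqrt{133077132178507213}}{550397} \approx 662.79 i$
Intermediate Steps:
$\sqrt{-439290 + \frac{1}{332915 + 217482}} = \sqrt{-439290 + \frac{1}{550397}} = \sqrt{- \frac{241783898129}{550397}} = \frac{i \sqrt{133077132178507213}}{550397}$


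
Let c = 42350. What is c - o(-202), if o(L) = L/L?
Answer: 42349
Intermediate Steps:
o(L) = 1
c - o(-202) = 42350 - 1*1 = 42350 - 1 = 42349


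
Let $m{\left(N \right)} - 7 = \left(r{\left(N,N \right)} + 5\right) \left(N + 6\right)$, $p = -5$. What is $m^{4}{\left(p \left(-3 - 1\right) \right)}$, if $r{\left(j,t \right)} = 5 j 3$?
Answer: $3968492110248961$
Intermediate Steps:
$r{\left(j,t \right)} = 15 j$
$m{\left(N \right)} = 7 + \left(5 + 15 N\right) \left(6 + N\right)$ ($m{\left(N \right)} = 7 + \left(15 N + 5\right) \left(N + 6\right) = 7 + \left(5 + 15 N\right) \left(6 + N\right)$)
$m^{4}{\left(p \left(-3 - 1\right) \right)} = \left(37 + 15 \left(- 5 \left(-3 - 1\right)\right)^{2} + 95 \left(- 5 \left(-3 - 1\right)\right)\right)^{4} = \left(37 + 15 \left(\left(-5\right) \left(-4\right)\right)^{2} + 95 \left(\left(-5\right) \left(-4\right)\right)\right)^{4} = \left(37 + 15 \cdot 20^{2} + 95 \cdot 20\right)^{4} = \left(37 + 15 \cdot 400 + 1900\right)^{4} = \left(37 + 6000 + 1900\right)^{4} = 7937^{4} = 3968492110248961$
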